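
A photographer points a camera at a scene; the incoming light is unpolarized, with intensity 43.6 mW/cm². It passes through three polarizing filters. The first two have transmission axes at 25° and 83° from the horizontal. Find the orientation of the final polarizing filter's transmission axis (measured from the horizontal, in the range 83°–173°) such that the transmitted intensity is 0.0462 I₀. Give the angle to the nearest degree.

θ ≈ 138°

Unpolarized light through the first polarizer → I₁ = ½ I₀, now polarized at 25°.
I₂ = I₁ cos²(83° − 25°) = 0.5 I₀ · cos²(58°) = 0.1404 I₀.
Need I₃/I₀ = 0.0462, so cos²(θ − 83°) = 0.0462 / 0.1404 = 0.329.
θ − 83° = arccos(√0.329) = 55.0°, giving θ ≈ 83 + 55.0 = 138.0°.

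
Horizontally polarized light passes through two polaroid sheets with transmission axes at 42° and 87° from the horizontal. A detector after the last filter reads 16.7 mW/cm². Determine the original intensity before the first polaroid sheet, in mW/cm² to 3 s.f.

I₀ ≈ 60.5 mW/cm²

I₁ = I₀ cos²(42° − 0°) = I₀ cos²(42°) = 0.5523 I₀.
I₂ = I₁ cos²(87° − 42°) = 0.5523 I₀ · cos²(45°) = 0.2761 I₀.
So 16.7 mW/cm² = 0.2761 I₀, giving I₀ = 16.7/0.2761 = 60.48 mW/cm².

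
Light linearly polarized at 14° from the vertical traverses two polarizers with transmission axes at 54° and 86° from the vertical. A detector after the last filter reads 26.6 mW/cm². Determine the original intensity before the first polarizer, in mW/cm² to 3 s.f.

By Malus's law, I₁ = I₀ cos²(54° − 14°) = I₀ cos²(40°) = 0.5868 I₀.
I₂ = I₁ cos²(86° − 54°) = 0.5868 I₀ · cos²(32°) = 0.422 I₀.
So 26.6 mW/cm² = 0.422 I₀, giving I₀ = 26.6/0.422 = 63.03 mW/cm².

I₀ ≈ 63.0 mW/cm²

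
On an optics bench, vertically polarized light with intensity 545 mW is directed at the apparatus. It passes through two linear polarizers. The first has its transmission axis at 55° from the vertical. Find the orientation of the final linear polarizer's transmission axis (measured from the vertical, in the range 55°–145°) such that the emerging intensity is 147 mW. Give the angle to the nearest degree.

θ ≈ 80°

By Malus's law, I₁ = I₀ cos²(55° − 0°) = I₀ cos²(55°) = 0.329 I₀.
Target fraction: 147 / 545 mW = 0.2697 of I₀.
Need I₂/I₀ = 0.2697, so cos²(θ − 55°) = 0.2697 / 0.329 = 0.8199.
θ − 55° = arccos(√0.8199) = 25.1°, giving θ ≈ 55 + 25.1 = 80.1°.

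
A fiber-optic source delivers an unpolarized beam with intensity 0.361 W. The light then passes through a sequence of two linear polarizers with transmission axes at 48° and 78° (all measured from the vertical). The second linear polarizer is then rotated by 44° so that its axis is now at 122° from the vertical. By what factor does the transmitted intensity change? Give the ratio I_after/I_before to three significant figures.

I_new/I_old ≈ 0.101

Before rotation:
Unpolarized light through the first polarizer → I₁ = ½ I₀, now polarized at 48°.
I₂ = I₁ cos²(78° − 48°) = 0.5 I₀ · cos²(30°) = 0.375 I₀.
After rotation:
Unpolarized light through the first polarizer → I₁ = ½ I₀, now polarized at 48°.
I₂ = I₁ cos²(122° − 48°) = 0.5 I₀ · cos²(74°) = 0.03799 I₀.
Ratio = 0.03799 / 0.375 = 0.1013.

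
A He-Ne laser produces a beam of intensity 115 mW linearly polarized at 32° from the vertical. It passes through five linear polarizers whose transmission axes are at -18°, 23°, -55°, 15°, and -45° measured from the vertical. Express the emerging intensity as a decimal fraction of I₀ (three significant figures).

I/I₀ ≈ 0.000298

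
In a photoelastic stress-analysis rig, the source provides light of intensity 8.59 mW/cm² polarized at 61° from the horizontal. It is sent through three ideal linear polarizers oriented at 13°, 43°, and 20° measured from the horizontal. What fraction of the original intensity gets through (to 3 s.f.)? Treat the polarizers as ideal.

I/I₀ ≈ 0.285

I₁ = 8.59 mW/cm² · cos²(48°) = 3.846 mW/cm².
I₂ = I₁ · cos²(30°) = 3.846 · 0.75 = 2.885 mW/cm².
I₃ = I₂ · cos²(23°) = 2.885 · 0.8473 = 2.444 mW/cm².
Transmitted fraction = 0.2845.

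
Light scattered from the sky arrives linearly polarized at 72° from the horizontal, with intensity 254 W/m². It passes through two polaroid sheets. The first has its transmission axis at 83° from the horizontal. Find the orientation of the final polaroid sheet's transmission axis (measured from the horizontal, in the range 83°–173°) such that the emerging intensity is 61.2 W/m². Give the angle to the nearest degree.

θ ≈ 143°

I₁ = I₀ cos²(83° − 72°) = I₀ cos²(11°) = 0.9636 I₀.
Target fraction: 61.2 / 254 W/m² = 0.2409 of I₀.
Need I₂/I₀ = 0.2409, so cos²(θ − 83°) = 0.2409 / 0.9636 = 0.25.
θ − 83° = arccos(√0.25) = 60.0°, giving θ ≈ 83 + 60.0 = 143.0°.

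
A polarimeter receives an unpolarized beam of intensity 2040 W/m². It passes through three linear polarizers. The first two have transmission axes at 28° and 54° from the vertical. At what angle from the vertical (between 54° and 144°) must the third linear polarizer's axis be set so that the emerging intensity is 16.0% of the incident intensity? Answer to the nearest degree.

Unpolarized light through the first polarizer → I₁ = ½ I₀, now polarized at 28°.
I₂ = I₁ cos²(54° − 28°) = 0.5 I₀ · cos²(26°) = 0.4039 I₀.
Need I₃/I₀ = 0.16, so cos²(θ − 54°) = 0.16 / 0.4039 = 0.3961.
θ − 54° = arccos(√0.3961) = 51.0°, giving θ ≈ 54 + 51.0 = 105.0°.

θ ≈ 105°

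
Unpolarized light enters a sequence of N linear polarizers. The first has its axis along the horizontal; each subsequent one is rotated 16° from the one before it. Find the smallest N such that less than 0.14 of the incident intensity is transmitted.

N = 18

First polarizer halves the unpolarized light: factor 1/2.
Each further stage multiplies by cos²(16°) = 0.924.
After N polarizers: T = 0.5·0.924^(N−1). Require T < 0.14 ⇒ N−1 > ln(0.14/0.5)/ln(0.924) = 16.11, so N−1 ≥ 17 and N = 18.
Check: N=18 gives T = 0.1305 < 0.14; N=17 gives T = 0.1412.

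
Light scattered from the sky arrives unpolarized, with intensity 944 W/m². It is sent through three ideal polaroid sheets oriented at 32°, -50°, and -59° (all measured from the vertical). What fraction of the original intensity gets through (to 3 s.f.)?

I/I₀ ≈ 0.00945

Unpolarized light through the first polarizer → I₁ = 944 W/m²/2 = 472 W/m², polarized at 32°.
I₂ = I₁ · cos²(82°) = 472 · 0.01937 = 9.142 W/m².
I₃ = I₂ · cos²(9°) = 9.142 · 0.9755 = 8.919 W/m².
Transmitted fraction = 0.009448.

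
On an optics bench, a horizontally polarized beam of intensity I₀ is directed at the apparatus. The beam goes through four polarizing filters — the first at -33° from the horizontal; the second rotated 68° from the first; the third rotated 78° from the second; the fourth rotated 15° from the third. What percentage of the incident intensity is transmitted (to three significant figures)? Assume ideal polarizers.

≈ 0.398%

By Malus's law, I₁ = I₀ cos²(-33° − 0°) = I₀ cos²(33°) = 0.7034 I₀.
I₂ = I₁ cos²(68°) = 0.7034 · 0.1403 I₀ = 0.0987 I₀.
I₃ = I₂ cos²(78°) = 0.0987 · 0.04323 I₀ = 0.004267 I₀.
I₄ = I₃ cos²(15°) = 0.004267 · 0.933 I₀ = 0.003981 I₀.
That is 0.3981% of the incident intensity.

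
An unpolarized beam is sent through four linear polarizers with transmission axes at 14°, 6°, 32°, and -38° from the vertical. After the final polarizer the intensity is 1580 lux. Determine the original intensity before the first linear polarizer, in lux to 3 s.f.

Unpolarized light through the first polarizer → I₁ = ½ I₀, now polarized at 14°.
I₂ = I₁ cos²(6° − 14°) = 0.5 I₀ · cos²(8°) = 0.4903 I₀.
I₃ = I₂ cos²(32° − 6°) = 0.4903 I₀ · cos²(26°) = 0.3961 I₀.
I₄ = I₃ cos²(-38° − 32°) = 0.3961 I₀ · cos²(70°) = 0.04633 I₀.
So 1580 lux = 0.04633 I₀, giving I₀ = 1580/0.04633 = 3.41e+04 lux.

I₀ ≈ 3.41e4 lux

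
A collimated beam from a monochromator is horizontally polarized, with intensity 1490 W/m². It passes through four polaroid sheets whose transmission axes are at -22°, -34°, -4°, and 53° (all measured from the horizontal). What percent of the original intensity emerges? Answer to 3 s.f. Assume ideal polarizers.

I₁ = 1490 W/m² · cos²(22°) = 1281 W/m².
I₂ = I₁ · cos²(12°) = 1281 · 0.9568 = 1226 W/m².
I₃ = I₂ · cos²(30°) = 1226 · 0.75 = 919.2 W/m².
I₄ = I₃ · cos²(57°) = 919.2 · 0.2966 = 272.7 W/m².
That is 18.3% of the incident intensity.

≈ 18.3%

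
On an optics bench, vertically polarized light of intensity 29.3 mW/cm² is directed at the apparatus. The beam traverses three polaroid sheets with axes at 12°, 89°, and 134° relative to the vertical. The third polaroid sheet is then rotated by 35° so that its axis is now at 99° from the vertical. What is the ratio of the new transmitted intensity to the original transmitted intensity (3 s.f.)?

I_new/I_old ≈ 1.94

Before rotation:
I₁ = I₀ cos²(12° − 0°) = I₀ cos²(12°) = 0.9568 I₀.
I₂ = I₁ cos²(89° − 12°) = 0.9568 I₀ · cos²(77°) = 0.04842 I₀.
I₃ = I₂ cos²(134° − 89°) = 0.04842 I₀ · cos²(45°) = 0.02421 I₀.
After rotation:
I₁ = I₀ cos²(12° − 0°) = I₀ cos²(12°) = 0.9568 I₀.
I₂ = I₁ cos²(89° − 12°) = 0.9568 I₀ · cos²(77°) = 0.04842 I₀.
I₃ = I₂ cos²(99° − 89°) = 0.04842 I₀ · cos²(10°) = 0.04696 I₀.
Ratio = 0.04696 / 0.02421 = 1.94.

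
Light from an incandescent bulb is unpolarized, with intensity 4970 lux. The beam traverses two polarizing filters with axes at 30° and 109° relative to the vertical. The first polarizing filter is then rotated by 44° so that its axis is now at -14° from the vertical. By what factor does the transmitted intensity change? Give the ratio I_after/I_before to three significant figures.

I_new/I_old ≈ 8.15

Before rotation:
Unpolarized light through the first polarizer → I₁ = ½ I₀, now polarized at 30°.
I₂ = I₁ cos²(109° − 30°) = 0.5 I₀ · cos²(79°) = 0.0182 I₀.
After rotation:
Unpolarized light through the first polarizer → I₁ = ½ I₀, now polarized at -14°.
Angle between axes 1 and 2: 57°. I₂ = 0.5 I₀ · cos²(57°) = 0.1483 I₀.
Ratio = 0.1483 / 0.0182 = 8.147.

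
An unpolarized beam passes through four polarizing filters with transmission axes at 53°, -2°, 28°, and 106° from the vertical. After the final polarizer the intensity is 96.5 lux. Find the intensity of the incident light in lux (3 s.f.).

I₀ ≈ 1.81e4 lux

Unpolarized light through the first polarizer → I₁ = ½ I₀, now polarized at 53°.
I₂ = I₁ cos²(-2° − 53°) = 0.5 I₀ · cos²(55°) = 0.1645 I₀.
I₃ = I₂ cos²(28° + 2°) = 0.1645 I₀ · cos²(30°) = 0.1234 I₀.
I₄ = I₃ cos²(106° − 28°) = 0.1234 I₀ · cos²(78°) = 0.005333 I₀.
So 96.5 lux = 0.005333 I₀, giving I₀ = 96.5/0.005333 = 1.809e+04 lux.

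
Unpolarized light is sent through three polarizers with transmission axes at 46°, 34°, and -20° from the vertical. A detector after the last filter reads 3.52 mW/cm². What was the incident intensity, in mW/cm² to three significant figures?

Unpolarized light through the first polarizer → I₁ = ½ I₀, now polarized at 46°.
I₂ = I₁ cos²(34° − 46°) = 0.5 I₀ · cos²(12°) = 0.4784 I₀.
I₃ = I₂ cos²(-20° − 34°) = 0.4784 I₀ · cos²(54°) = 0.1653 I₀.
So 3.52 mW/cm² = 0.1653 I₀, giving I₀ = 3.52/0.1653 = 21.3 mW/cm².

I₀ ≈ 21.3 mW/cm²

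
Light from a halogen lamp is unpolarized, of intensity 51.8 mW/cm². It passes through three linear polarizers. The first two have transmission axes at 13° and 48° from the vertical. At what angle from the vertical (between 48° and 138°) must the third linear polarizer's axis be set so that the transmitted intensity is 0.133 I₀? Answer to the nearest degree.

Unpolarized light through the first polarizer → I₁ = ½ I₀, now polarized at 13°.
I₂ = I₁ cos²(48° − 13°) = 0.5 I₀ · cos²(35°) = 0.3355 I₀.
Need I₃/I₀ = 0.133, so cos²(θ − 48°) = 0.133 / 0.3355 = 0.3964.
θ − 48° = arccos(√0.3964) = 51.0°, giving θ ≈ 48 + 51.0 = 99.0°.

θ ≈ 99°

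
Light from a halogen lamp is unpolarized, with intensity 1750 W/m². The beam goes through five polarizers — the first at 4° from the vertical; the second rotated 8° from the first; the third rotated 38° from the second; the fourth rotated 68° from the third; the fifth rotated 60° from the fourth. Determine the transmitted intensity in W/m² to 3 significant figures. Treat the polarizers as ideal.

Unpolarized light through the first polarizer → I₁ = 1750 W/m²/2 = 875 W/m², polarized at 4°.
I₂ = I₁ · cos²(8°) = 875 · 0.9806 = 858.1 W/m².
I₃ = I₂ · cos²(38°) = 858.1 · 0.621 = 532.8 W/m².
I₄ = I₃ · cos²(68°) = 532.8 · 0.1403 = 74.77 W/m².
I₅ = I₄ · cos²(60°) = 74.77 · 0.25 = 18.69 W/m².

I ≈ 18.7 W/m²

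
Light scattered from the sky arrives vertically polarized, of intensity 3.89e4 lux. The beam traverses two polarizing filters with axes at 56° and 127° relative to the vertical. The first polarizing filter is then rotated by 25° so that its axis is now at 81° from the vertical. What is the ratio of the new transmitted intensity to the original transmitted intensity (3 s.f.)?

Before rotation:
I₁ = I₀ cos²(56° − 0°) = I₀ cos²(56°) = 0.3127 I₀.
I₂ = I₁ cos²(127° − 56°) = 0.3127 I₀ · cos²(71°) = 0.03314 I₀.
After rotation:
I₁ = I₀ cos²(81° − 0°) = I₀ cos²(81°) = 0.02447 I₀.
I₂ = I₁ cos²(127° − 81°) = 0.02447 I₀ · cos²(46°) = 0.01181 I₀.
Ratio = 0.01181 / 0.03314 = 0.3563.

I_new/I_old ≈ 0.356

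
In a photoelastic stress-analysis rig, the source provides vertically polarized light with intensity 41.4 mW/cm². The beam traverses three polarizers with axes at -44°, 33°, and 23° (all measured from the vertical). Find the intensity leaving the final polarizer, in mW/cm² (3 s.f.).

I ≈ 1.05 mW/cm²

I₁ = 41.4 mW/cm² · cos²(44°) = 21.42 mW/cm².
I₂ = I₁ · cos²(77°) = 21.42 · 0.0506 = 1.084 mW/cm².
I₃ = I₂ · cos²(10°) = 1.084 · 0.9698 = 1.051 mW/cm².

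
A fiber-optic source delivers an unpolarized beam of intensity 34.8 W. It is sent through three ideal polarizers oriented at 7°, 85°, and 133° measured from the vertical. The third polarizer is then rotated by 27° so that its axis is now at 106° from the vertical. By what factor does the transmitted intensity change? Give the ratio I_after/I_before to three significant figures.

I_new/I_old ≈ 1.95

Before rotation:
Unpolarized light through the first polarizer → I₁ = ½ I₀, now polarized at 7°.
I₂ = I₁ cos²(85° − 7°) = 0.5 I₀ · cos²(78°) = 0.02161 I₀.
I₃ = I₂ cos²(133° − 85°) = 0.02161 I₀ · cos²(48°) = 0.009677 I₀.
After rotation:
Unpolarized light through the first polarizer → I₁ = ½ I₀, now polarized at 7°.
I₂ = I₁ cos²(85° − 7°) = 0.5 I₀ · cos²(78°) = 0.02161 I₀.
I₃ = I₂ cos²(106° − 85°) = 0.02161 I₀ · cos²(21°) = 0.01884 I₀.
Ratio = 0.01884 / 0.009677 = 1.947.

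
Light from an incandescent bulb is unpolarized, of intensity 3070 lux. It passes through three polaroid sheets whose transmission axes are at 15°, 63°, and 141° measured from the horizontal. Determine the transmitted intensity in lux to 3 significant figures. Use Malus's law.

Unpolarized light through the first polarizer → I₁ = 3070 lux/2 = 1535 lux, polarized at 15°.
I₂ = I₁ · cos²(48°) = 1535 · 0.4477 = 687.3 lux.
I₃ = I₂ · cos²(78°) = 687.3 · 0.04323 = 29.71 lux.

I ≈ 29.7 lux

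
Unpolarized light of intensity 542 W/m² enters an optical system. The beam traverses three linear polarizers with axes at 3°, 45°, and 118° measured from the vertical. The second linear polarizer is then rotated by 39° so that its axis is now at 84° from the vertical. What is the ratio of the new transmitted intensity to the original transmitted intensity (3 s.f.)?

Before rotation:
Unpolarized light through the first polarizer → I₁ = ½ I₀, now polarized at 3°.
I₂ = I₁ cos²(45° − 3°) = 0.5 I₀ · cos²(42°) = 0.2761 I₀.
I₃ = I₂ cos²(118° − 45°) = 0.2761 I₀ · cos²(73°) = 0.0236 I₀.
After rotation:
Unpolarized light through the first polarizer → I₁ = ½ I₀, now polarized at 3°.
I₂ = I₁ cos²(84° − 3°) = 0.5 I₀ · cos²(81°) = 0.01224 I₀.
I₃ = I₂ cos²(118° − 84°) = 0.01224 I₀ · cos²(34°) = 0.00841 I₀.
Ratio = 0.00841 / 0.0236 = 0.3563.

I_new/I_old ≈ 0.356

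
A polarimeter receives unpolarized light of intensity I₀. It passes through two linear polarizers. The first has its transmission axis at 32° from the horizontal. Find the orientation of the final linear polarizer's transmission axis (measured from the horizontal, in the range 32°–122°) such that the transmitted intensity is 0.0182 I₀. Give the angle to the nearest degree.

Unpolarized light through the first polarizer → I₁ = ½ I₀, now polarized at 32°.
Need I₂/I₀ = 0.0182, so cos²(θ − 32°) = 0.0182 / 0.5 = 0.0364.
θ − 32° = arccos(√0.0364) = 79.0°, giving θ ≈ 32 + 79.0 = 111.0°.

θ ≈ 111°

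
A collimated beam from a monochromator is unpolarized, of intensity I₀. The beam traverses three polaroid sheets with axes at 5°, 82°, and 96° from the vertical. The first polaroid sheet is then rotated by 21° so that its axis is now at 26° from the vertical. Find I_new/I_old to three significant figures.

I_new/I_old ≈ 6.18

Before rotation:
Unpolarized light through the first polarizer → I₁ = ½ I₀, now polarized at 5°.
I₂ = I₁ cos²(82° − 5°) = 0.5 I₀ · cos²(77°) = 0.0253 I₀.
I₃ = I₂ cos²(96° − 82°) = 0.0253 I₀ · cos²(14°) = 0.02382 I₀.
After rotation:
Unpolarized light through the first polarizer → I₁ = ½ I₀, now polarized at 26°.
I₂ = I₁ cos²(82° − 26°) = 0.5 I₀ · cos²(56°) = 0.1563 I₀.
I₃ = I₂ cos²(96° − 82°) = 0.1563 I₀ · cos²(14°) = 0.1472 I₀.
Ratio = 0.1472 / 0.02382 = 6.179.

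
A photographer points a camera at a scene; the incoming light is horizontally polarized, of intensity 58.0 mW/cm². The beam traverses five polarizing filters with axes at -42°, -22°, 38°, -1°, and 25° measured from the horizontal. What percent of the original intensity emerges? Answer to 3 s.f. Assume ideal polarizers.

≈ 5.95%

I₁ = 58.0 mW/cm² · cos²(42°) = 32.03 mW/cm².
I₂ = I₁ · cos²(20°) = 32.03 · 0.883 = 28.28 mW/cm².
I₃ = I₂ · cos²(60°) = 28.28 · 0.25 = 7.071 mW/cm².
I₄ = I₃ · cos²(39°) = 7.071 · 0.604 = 4.271 mW/cm².
I₅ = I₄ · cos²(26°) = 4.271 · 0.8078 = 3.45 mW/cm².
That is 5.948% of the incident intensity.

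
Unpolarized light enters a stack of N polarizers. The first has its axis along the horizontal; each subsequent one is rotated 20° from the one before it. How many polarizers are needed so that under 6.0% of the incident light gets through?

N = 19

First polarizer halves the unpolarized light: factor 1/2.
Each further stage multiplies by cos²(20°) = 0.883.
After N polarizers: T = 0.5·0.883^(N−1). Require T < 0.060 ⇒ N−1 > ln(0.060/0.5)/ln(0.883) = 17.04, so N−1 ≥ 18 and N = 19.
Check: N=19 gives T = 0.05327 < 0.060; N=18 gives T = 0.06032.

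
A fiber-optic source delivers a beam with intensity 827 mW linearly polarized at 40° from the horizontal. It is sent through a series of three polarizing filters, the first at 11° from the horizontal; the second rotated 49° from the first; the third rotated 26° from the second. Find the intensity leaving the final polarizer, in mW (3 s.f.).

I ≈ 220 mW

I₁ = 827 mW · cos²(29°) = 632.6 mW.
I₂ = I₁ · cos²(49°) = 632.6 · 0.4304 = 272.3 mW.
I₃ = I₂ · cos²(26°) = 272.3 · 0.8078 = 220 mW.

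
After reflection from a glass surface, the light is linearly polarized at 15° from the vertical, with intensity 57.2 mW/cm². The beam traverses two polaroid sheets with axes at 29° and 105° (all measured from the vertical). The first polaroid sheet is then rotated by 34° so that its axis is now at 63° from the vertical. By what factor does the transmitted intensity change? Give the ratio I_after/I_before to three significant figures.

Before rotation:
I₁ = I₀ cos²(29° − 15°) = I₀ cos²(14°) = 0.9415 I₀.
I₂ = I₁ cos²(105° − 29°) = 0.9415 I₀ · cos²(76°) = 0.0551 I₀.
After rotation:
I₁ = I₀ cos²(63° − 15°) = I₀ cos²(48°) = 0.4477 I₀.
I₂ = I₁ cos²(105° − 63°) = 0.4477 I₀ · cos²(42°) = 0.2473 I₀.
Ratio = 0.2473 / 0.0551 = 4.488.

I_new/I_old ≈ 4.49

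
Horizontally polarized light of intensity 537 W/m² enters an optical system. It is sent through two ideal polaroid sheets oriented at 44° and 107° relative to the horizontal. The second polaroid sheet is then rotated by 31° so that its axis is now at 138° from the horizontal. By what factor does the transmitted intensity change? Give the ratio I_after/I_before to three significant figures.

I_new/I_old ≈ 0.0236

Before rotation:
I₁ = I₀ cos²(44° − 0°) = I₀ cos²(44°) = 0.5174 I₀.
I₂ = I₁ cos²(107° − 44°) = 0.5174 I₀ · cos²(63°) = 0.1067 I₀.
After rotation:
I₁ = I₀ cos²(44° − 0°) = I₀ cos²(44°) = 0.5174 I₀.
Angle between axes 1 and 2: 86°. I₂ = 0.5174 I₀ · cos²(86°) = 0.002518 I₀.
Ratio = 0.002518 / 0.1067 = 0.02361.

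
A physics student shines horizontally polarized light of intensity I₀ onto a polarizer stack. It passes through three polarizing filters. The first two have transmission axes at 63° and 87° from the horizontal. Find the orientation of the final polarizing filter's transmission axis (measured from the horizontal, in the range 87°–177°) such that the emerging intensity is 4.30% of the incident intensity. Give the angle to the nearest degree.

θ ≈ 147°

I₁ = I₀ cos²(63° − 0°) = I₀ cos²(63°) = 0.2061 I₀.
I₂ = I₁ cos²(87° − 63°) = 0.2061 I₀ · cos²(24°) = 0.172 I₀.
Need I₃/I₀ = 0.043, so cos²(θ − 87°) = 0.043 / 0.172 = 0.25.
θ − 87° = arccos(√0.25) = 60.0°, giving θ ≈ 87 + 60.0 = 147.0°.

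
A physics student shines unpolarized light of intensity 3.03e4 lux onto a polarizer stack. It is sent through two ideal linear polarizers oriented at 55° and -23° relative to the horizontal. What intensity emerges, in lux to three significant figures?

I ≈ 655 lux

Unpolarized light through the first polarizer → I₁ = 3.03e4 lux/2 = 1.515e+04 lux, polarized at 55°.
I₂ = I₁ · cos²(78°) = 1.515e+04 · 0.04323 = 654.9 lux.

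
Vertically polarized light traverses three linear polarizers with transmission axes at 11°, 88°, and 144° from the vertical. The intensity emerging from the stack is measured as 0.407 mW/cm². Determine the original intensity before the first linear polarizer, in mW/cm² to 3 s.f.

I₀ ≈ 26.7 mW/cm²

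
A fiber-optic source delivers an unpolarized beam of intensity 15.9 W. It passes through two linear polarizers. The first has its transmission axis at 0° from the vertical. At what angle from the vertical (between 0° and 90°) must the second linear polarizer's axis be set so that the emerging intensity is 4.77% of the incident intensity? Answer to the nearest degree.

θ ≈ 72°

Unpolarized light through the first polarizer → I₁ = ½ I₀, now polarized at 0°.
Need I₂/I₀ = 0.0477, so cos²(θ − 0°) = 0.0477 / 0.5 = 0.0954.
θ − 0° = arccos(√0.0954) = 72.0°, giving θ ≈ 0 + 72.0 = 72.0°.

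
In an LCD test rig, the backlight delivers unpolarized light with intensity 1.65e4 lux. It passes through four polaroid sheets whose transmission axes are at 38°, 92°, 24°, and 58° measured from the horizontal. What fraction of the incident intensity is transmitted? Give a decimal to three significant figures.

I/I₀ ≈ 0.0167

Unpolarized light through the first polarizer → I₁ = 1.65e4 lux/2 = 8250 lux, polarized at 38°.
I₂ = I₁ · cos²(54°) = 8250 · 0.3455 = 2850 lux.
I₃ = I₂ · cos²(68°) = 2850 · 0.1403 = 400 lux.
I₄ = I₃ · cos²(34°) = 400 · 0.6873 = 274.9 lux.
Transmitted fraction = 0.01666.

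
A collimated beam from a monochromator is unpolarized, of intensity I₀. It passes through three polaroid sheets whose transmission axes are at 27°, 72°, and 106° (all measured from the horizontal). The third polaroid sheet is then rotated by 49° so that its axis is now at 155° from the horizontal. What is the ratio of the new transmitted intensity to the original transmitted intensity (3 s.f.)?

I_new/I_old ≈ 0.0216

Before rotation:
Unpolarized light through the first polarizer → I₁ = ½ I₀, now polarized at 27°.
I₂ = I₁ cos²(72° − 27°) = 0.5 I₀ · cos²(45°) = 0.25 I₀.
I₃ = I₂ cos²(106° − 72°) = 0.25 I₀ · cos²(34°) = 0.1718 I₀.
After rotation:
Unpolarized light through the first polarizer → I₁ = ½ I₀, now polarized at 27°.
I₂ = I₁ cos²(72° − 27°) = 0.5 I₀ · cos²(45°) = 0.25 I₀.
I₃ = I₂ cos²(155° − 72°) = 0.25 I₀ · cos²(83°) = 0.003713 I₀.
Ratio = 0.003713 / 0.1718 = 0.02161.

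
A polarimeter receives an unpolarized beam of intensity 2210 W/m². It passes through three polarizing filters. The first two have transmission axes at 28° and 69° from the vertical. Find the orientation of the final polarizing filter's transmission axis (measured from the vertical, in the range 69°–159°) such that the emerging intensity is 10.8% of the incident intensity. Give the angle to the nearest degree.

θ ≈ 121°

Unpolarized light through the first polarizer → I₁ = ½ I₀, now polarized at 28°.
I₂ = I₁ cos²(69° − 28°) = 0.5 I₀ · cos²(41°) = 0.2848 I₀.
Need I₃/I₀ = 0.108, so cos²(θ − 69°) = 0.108 / 0.2848 = 0.3792.
θ − 69° = arccos(√0.3792) = 52.0°, giving θ ≈ 69 + 52.0 = 121.0°.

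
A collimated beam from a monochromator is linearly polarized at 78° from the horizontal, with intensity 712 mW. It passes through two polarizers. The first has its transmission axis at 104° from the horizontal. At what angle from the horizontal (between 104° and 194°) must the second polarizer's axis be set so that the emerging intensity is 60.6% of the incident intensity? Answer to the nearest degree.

By Malus's law, I₁ = I₀ cos²(104° − 78°) = I₀ cos²(26°) = 0.8078 I₀.
Need I₂/I₀ = 0.606, so cos²(θ − 104°) = 0.606 / 0.8078 = 0.7502.
θ − 104° = arccos(√0.7502) = 30.0°, giving θ ≈ 104 + 30.0 = 134.0°.

θ ≈ 134°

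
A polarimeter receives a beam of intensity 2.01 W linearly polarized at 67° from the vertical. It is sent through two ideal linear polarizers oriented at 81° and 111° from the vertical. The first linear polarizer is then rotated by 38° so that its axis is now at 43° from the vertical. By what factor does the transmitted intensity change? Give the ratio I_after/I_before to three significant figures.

I_new/I_old ≈ 0.166

Before rotation:
By Malus's law, I₁ = I₀ cos²(81° − 67°) = I₀ cos²(14°) = 0.9415 I₀.
I₂ = I₁ cos²(111° − 81°) = 0.9415 I₀ · cos²(30°) = 0.7061 I₀.
After rotation:
I₁ = I₀ cos²(43° − 67°) = I₀ cos²(24°) = 0.8346 I₀.
I₂ = I₁ cos²(111° − 43°) = 0.8346 I₀ · cos²(68°) = 0.1171 I₀.
Ratio = 0.1171 / 0.7061 = 0.1659.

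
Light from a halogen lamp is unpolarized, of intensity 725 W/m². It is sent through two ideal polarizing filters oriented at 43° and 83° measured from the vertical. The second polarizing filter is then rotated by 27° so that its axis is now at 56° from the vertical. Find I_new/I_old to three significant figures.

I_new/I_old ≈ 1.62

Before rotation:
Unpolarized light through the first polarizer → I₁ = ½ I₀, now polarized at 43°.
I₂ = I₁ cos²(83° − 43°) = 0.5 I₀ · cos²(40°) = 0.2934 I₀.
After rotation:
Unpolarized light through the first polarizer → I₁ = ½ I₀, now polarized at 43°.
I₂ = I₁ cos²(56° − 43°) = 0.5 I₀ · cos²(13°) = 0.4747 I₀.
Ratio = 0.4747 / 0.2934 = 1.618.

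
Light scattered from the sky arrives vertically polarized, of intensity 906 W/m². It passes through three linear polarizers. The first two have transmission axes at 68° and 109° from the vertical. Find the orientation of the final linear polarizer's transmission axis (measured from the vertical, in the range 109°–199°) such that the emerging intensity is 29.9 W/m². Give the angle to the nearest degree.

By Malus's law, I₁ = I₀ cos²(68° − 0°) = I₀ cos²(68°) = 0.1403 I₀.
I₂ = I₁ cos²(109° − 68°) = 0.1403 I₀ · cos²(41°) = 0.07993 I₀.
Target fraction: 29.9 / 906 W/m² = 0.033 of I₀.
Need I₃/I₀ = 0.033, so cos²(θ − 109°) = 0.033 / 0.07993 = 0.4129.
θ − 109° = arccos(√0.4129) = 50.0°, giving θ ≈ 109 + 50.0 = 159.0°.

θ ≈ 159°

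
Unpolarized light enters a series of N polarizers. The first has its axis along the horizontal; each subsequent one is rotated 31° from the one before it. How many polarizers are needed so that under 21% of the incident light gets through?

First polarizer halves the unpolarized light: factor 1/2.
Each further stage multiplies by cos²(31°) = 0.7347.
After N polarizers: T = 0.5·0.7347^(N−1). Require T < 0.21 ⇒ N−1 > ln(0.21/0.5)/ln(0.7347) = 2.81, so N−1 ≥ 3 and N = 4.
Check: N=4 gives T = 0.1983 < 0.21; N=3 gives T = 0.2699.

N = 4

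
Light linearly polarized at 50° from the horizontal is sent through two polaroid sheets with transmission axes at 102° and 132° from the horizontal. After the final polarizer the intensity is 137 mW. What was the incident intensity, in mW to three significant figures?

By Malus's law, I₁ = I₀ cos²(102° − 50°) = I₀ cos²(52°) = 0.379 I₀.
I₂ = I₁ cos²(132° − 102°) = 0.379 I₀ · cos²(30°) = 0.2843 I₀.
So 137 mW = 0.2843 I₀, giving I₀ = 137/0.2843 = 481.9 mW.

I₀ ≈ 482 mW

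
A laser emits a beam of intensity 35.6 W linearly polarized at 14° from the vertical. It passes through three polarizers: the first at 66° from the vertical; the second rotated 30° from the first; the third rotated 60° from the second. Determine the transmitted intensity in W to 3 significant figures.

I ≈ 2.53 W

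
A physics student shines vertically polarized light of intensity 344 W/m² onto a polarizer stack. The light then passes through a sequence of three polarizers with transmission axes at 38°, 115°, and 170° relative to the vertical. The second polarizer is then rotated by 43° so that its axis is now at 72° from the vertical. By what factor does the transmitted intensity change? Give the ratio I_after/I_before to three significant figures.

I_new/I_old ≈ 0.800

Before rotation:
I₁ = I₀ cos²(38° − 0°) = I₀ cos²(38°) = 0.621 I₀.
I₂ = I₁ cos²(115° − 38°) = 0.621 I₀ · cos²(77°) = 0.03142 I₀.
I₃ = I₂ cos²(170° − 115°) = 0.03142 I₀ · cos²(55°) = 0.01034 I₀.
After rotation:
I₁ = I₀ cos²(38° − 0°) = I₀ cos²(38°) = 0.621 I₀.
I₂ = I₁ cos²(72° − 38°) = 0.621 I₀ · cos²(34°) = 0.4268 I₀.
Angle between axes 2 and 3: 82°. I₃ = 0.4268 I₀ · cos²(82°) = 0.008267 I₀.
Ratio = 0.008267 / 0.01034 = 0.7997.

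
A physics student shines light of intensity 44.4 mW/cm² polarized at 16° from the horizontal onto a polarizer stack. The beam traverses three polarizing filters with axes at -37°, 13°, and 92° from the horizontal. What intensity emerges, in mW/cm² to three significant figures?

I ≈ 0.242 mW/cm²

I₁ = 44.4 mW/cm² · cos²(53°) = 16.08 mW/cm².
I₂ = I₁ · cos²(50°) = 16.08 · 0.4132 = 6.644 mW/cm².
I₃ = I₂ · cos²(79°) = 6.644 · 0.03641 = 0.2419 mW/cm².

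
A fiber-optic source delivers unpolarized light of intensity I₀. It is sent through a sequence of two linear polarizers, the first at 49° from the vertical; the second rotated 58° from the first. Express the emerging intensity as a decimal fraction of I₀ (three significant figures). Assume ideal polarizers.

Unpolarized light through the first polarizer → I₁ = ½ I₀, now polarized at 49°.
I₂ = I₁ cos²(58°) = 0.5 · 0.2808 I₀ = 0.1404 I₀.
Transmitted fraction = 0.1404.

≈ 0.140 I₀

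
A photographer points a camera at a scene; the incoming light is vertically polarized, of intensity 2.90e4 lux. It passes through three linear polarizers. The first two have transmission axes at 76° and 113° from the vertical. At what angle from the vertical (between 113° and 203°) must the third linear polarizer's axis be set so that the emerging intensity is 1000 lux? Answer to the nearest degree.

θ ≈ 129°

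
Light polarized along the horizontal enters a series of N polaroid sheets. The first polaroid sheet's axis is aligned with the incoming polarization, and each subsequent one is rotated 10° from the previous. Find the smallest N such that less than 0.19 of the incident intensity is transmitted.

N = 56

First polarizer is aligned with the polarization: full transmission.
Each further stage multiplies by cos²(10°) = 0.9698.
After N polarizers: T = 0.9698^(N−1). Require T < 0.19 ⇒ N−1 > ln(0.19)/ln(0.9698) = 54.24, so N−1 ≥ 55 and N = 56.
Check: N=56 gives T = 0.1856 < 0.19; N=55 gives T = 0.1914.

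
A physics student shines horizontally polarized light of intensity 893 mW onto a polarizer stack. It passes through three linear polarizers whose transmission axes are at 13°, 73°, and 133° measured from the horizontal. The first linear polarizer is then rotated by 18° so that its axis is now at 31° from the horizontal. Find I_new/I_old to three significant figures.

I_new/I_old ≈ 1.71

Before rotation:
I₁ = I₀ cos²(13° − 0°) = I₀ cos²(13°) = 0.9494 I₀.
I₂ = I₁ cos²(73° − 13°) = 0.9494 I₀ · cos²(60°) = 0.2373 I₀.
I₃ = I₂ cos²(133° − 73°) = 0.2373 I₀ · cos²(60°) = 0.05934 I₀.
After rotation:
I₁ = I₀ cos²(31° − 0°) = I₀ cos²(31°) = 0.7347 I₀.
I₂ = I₁ cos²(73° − 31°) = 0.7347 I₀ · cos²(42°) = 0.4058 I₀.
I₃ = I₂ cos²(133° − 73°) = 0.4058 I₀ · cos²(60°) = 0.1014 I₀.
Ratio = 0.1014 / 0.05934 = 1.71.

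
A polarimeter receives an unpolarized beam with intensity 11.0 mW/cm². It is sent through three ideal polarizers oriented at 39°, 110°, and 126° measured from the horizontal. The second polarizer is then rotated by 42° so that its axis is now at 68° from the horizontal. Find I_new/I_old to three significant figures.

I_new/I_old ≈ 2.19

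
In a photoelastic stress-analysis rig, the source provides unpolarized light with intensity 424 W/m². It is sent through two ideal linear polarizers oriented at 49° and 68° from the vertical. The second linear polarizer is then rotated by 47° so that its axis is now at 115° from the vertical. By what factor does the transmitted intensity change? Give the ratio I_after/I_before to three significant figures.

I_new/I_old ≈ 0.185

Before rotation:
Unpolarized light through the first polarizer → I₁ = ½ I₀, now polarized at 49°.
I₂ = I₁ cos²(68° − 49°) = 0.5 I₀ · cos²(19°) = 0.447 I₀.
After rotation:
Unpolarized light through the first polarizer → I₁ = ½ I₀, now polarized at 49°.
I₂ = I₁ cos²(115° − 49°) = 0.5 I₀ · cos²(66°) = 0.08272 I₀.
Ratio = 0.08272 / 0.447 = 0.185.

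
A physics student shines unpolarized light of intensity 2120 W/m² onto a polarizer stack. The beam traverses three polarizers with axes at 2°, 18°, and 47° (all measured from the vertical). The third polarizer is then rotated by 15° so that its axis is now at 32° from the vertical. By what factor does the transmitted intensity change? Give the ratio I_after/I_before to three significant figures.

I_new/I_old ≈ 1.23

Before rotation:
Unpolarized light through the first polarizer → I₁ = ½ I₀, now polarized at 2°.
I₂ = I₁ cos²(18° − 2°) = 0.5 I₀ · cos²(16°) = 0.462 I₀.
I₃ = I₂ cos²(47° − 18°) = 0.462 I₀ · cos²(29°) = 0.3534 I₀.
After rotation:
Unpolarized light through the first polarizer → I₁ = ½ I₀, now polarized at 2°.
I₂ = I₁ cos²(18° − 2°) = 0.5 I₀ · cos²(16°) = 0.462 I₀.
I₃ = I₂ cos²(32° − 18°) = 0.462 I₀ · cos²(14°) = 0.435 I₀.
Ratio = 0.435 / 0.3534 = 1.231.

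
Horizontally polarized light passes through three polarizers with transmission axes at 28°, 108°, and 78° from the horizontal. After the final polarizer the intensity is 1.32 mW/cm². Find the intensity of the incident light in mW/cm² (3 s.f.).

By Malus's law, I₁ = I₀ cos²(28° − 0°) = I₀ cos²(28°) = 0.7796 I₀.
I₂ = I₁ cos²(108° − 28°) = 0.7796 I₀ · cos²(80°) = 0.02351 I₀.
I₃ = I₂ cos²(78° − 108°) = 0.02351 I₀ · cos²(30°) = 0.01763 I₀.
So 1.32 mW/cm² = 0.01763 I₀, giving I₀ = 1.32/0.01763 = 74.87 mW/cm².

I₀ ≈ 74.9 mW/cm²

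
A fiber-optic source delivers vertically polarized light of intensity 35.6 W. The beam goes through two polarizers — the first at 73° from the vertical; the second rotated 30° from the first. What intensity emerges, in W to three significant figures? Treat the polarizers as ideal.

I₁ = 35.6 W · cos²(73°) = 3.043 W.
I₂ = I₁ · cos²(30°) = 3.043 · 0.75 = 2.282 W.

I ≈ 2.28 W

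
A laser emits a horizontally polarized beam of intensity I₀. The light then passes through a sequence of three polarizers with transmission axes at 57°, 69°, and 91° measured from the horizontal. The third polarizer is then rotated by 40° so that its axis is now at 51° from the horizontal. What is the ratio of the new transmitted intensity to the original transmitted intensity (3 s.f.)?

Before rotation:
By Malus's law, I₁ = I₀ cos²(57° − 0°) = I₀ cos²(57°) = 0.2966 I₀.
I₂ = I₁ cos²(69° − 57°) = 0.2966 I₀ · cos²(12°) = 0.2838 I₀.
I₃ = I₂ cos²(91° − 69°) = 0.2838 I₀ · cos²(22°) = 0.244 I₀.
After rotation:
I₁ = I₀ cos²(57° − 0°) = I₀ cos²(57°) = 0.2966 I₀.
I₂ = I₁ cos²(69° − 57°) = 0.2966 I₀ · cos²(12°) = 0.2838 I₀.
I₃ = I₂ cos²(51° − 69°) = 0.2838 I₀ · cos²(18°) = 0.2567 I₀.
Ratio = 0.2567 / 0.244 = 1.052.

I_new/I_old ≈ 1.05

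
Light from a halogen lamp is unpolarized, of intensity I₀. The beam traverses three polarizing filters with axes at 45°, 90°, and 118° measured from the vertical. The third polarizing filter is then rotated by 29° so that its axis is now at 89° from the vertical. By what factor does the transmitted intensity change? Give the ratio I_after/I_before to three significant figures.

Before rotation:
Unpolarized light through the first polarizer → I₁ = ½ I₀, now polarized at 45°.
I₂ = I₁ cos²(90° − 45°) = 0.5 I₀ · cos²(45°) = 0.25 I₀.
I₃ = I₂ cos²(118° − 90°) = 0.25 I₀ · cos²(28°) = 0.1949 I₀.
After rotation:
Unpolarized light through the first polarizer → I₁ = ½ I₀, now polarized at 45°.
I₂ = I₁ cos²(90° − 45°) = 0.5 I₀ · cos²(45°) = 0.25 I₀.
I₃ = I₂ cos²(89° − 90°) = 0.25 I₀ · cos²(1°) = 0.2499 I₀.
Ratio = 0.2499 / 0.1949 = 1.282.

I_new/I_old ≈ 1.28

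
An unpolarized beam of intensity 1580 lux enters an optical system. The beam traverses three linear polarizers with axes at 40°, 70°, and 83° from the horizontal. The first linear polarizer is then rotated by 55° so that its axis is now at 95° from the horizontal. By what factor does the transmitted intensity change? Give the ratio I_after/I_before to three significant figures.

I_new/I_old ≈ 1.10

Before rotation:
Unpolarized light through the first polarizer → I₁ = ½ I₀, now polarized at 40°.
I₂ = I₁ cos²(70° − 40°) = 0.5 I₀ · cos²(30°) = 0.375 I₀.
I₃ = I₂ cos²(83° − 70°) = 0.375 I₀ · cos²(13°) = 0.356 I₀.
After rotation:
Unpolarized light through the first polarizer → I₁ = ½ I₀, now polarized at 95°.
I₂ = I₁ cos²(70° − 95°) = 0.5 I₀ · cos²(25°) = 0.4107 I₀.
I₃ = I₂ cos²(83° − 70°) = 0.4107 I₀ · cos²(13°) = 0.3899 I₀.
Ratio = 0.3899 / 0.356 = 1.095.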